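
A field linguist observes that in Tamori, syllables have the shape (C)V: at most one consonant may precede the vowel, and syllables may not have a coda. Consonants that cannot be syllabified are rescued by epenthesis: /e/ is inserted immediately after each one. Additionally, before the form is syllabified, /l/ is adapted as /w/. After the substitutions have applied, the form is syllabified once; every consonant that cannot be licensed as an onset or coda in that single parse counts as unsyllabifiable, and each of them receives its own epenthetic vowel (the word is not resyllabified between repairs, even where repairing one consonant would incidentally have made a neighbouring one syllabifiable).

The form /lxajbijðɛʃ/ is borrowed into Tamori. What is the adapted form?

Substitution: /l/ → /w/, giving /wxajbijðɛʃ/.
Syllabifying with onset maximization leaves /w/, /j/, /j/, /ʃ/ stranded (no codas are permitted; onsets are limited to one consonant).
Epenthesis after each stranded consonant: /w/ → /we/, /j/ → /je/, /j/ → /je/, /ʃ/ → /ʃe/.

wexajebijeðɛʃe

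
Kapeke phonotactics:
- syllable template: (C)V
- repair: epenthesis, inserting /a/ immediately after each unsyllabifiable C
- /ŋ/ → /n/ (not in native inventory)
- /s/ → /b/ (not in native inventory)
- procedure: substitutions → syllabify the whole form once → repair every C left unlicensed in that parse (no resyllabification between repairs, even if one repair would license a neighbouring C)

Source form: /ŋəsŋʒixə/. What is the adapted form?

nəbanaʒixə

Substitution: /ŋ/ → /n/, /s/ → /b/, giving /nəbnʒixə/.
The consonants /b/, /n/ cannot be parsed into a legal (C)V syllable (no codas are permitted; onsets are limited to one consonant).
Each unlicensed consonant becomes the onset of a new syllable: /b/ → /ba/, /n/ → /na/.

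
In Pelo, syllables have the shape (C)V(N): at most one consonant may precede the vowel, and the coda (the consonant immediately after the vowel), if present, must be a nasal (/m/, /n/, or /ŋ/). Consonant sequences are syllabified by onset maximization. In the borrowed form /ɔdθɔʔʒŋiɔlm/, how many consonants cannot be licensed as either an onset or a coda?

5

Syllabifying with onset maximization leaves /d/, /ʔ/, /ʒ/, /l/, /m/ stranded (only a nasal (/m/, /n/, or /ŋ/) is licensed in coda position; onsets are limited to one consonant).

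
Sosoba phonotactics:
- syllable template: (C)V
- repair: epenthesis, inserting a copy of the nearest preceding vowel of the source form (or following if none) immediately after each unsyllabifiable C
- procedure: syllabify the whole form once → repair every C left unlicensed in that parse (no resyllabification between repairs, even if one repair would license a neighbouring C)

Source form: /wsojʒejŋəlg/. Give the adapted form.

wosojoʒejeŋələgə

Under (C)V, the unsyllabifiable consonants are /w/, /j/, /j/, /l/, /g/ (no codas are permitted; onsets are limited to one consonant).
Each unlicensed consonant becomes the onset of a new syllable: /w/ → /wo/, /j/ → /jo/, /j/ → /je/, /l/ → /lə/, /g/ → /gə/.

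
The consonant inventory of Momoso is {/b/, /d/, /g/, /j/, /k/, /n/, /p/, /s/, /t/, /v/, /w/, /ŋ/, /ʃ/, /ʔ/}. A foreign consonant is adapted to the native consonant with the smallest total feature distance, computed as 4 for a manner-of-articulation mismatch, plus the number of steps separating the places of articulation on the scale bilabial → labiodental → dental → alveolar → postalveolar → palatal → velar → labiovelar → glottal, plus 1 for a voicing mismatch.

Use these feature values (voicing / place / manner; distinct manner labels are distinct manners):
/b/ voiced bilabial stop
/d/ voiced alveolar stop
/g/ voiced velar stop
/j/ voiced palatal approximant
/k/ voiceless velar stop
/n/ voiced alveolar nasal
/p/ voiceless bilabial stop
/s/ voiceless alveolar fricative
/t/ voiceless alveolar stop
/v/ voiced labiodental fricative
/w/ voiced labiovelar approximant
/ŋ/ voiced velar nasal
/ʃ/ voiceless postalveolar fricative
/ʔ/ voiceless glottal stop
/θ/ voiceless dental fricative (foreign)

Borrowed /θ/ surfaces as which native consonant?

s

/s/ is closest: same manner (fricative), place distance 1 (dental→alveolar), same voicing; total 1. Next closest is /v/ at distance 2.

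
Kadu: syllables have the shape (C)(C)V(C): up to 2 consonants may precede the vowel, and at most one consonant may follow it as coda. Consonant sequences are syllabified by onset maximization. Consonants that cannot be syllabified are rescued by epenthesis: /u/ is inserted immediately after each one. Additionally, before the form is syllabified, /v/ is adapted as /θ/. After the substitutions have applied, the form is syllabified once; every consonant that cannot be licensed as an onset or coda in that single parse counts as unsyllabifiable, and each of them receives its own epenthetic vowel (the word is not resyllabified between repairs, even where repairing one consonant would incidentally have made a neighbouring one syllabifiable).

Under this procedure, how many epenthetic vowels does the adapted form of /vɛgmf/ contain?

After substitution the input is /θɛgmf/.
The unsyllabifiable consonants are /m/, /f/; each receives one epenthetic vowel.

2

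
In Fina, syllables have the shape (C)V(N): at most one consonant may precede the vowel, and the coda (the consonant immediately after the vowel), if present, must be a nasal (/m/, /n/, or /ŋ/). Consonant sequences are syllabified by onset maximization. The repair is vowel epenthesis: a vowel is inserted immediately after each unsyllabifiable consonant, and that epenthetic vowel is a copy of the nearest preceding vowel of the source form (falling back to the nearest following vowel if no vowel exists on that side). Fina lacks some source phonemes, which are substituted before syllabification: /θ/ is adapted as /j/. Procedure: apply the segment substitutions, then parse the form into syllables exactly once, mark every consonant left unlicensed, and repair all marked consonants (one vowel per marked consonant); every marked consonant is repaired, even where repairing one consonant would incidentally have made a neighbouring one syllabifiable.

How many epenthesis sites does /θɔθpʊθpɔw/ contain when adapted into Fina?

3

After substitution the input is /jɔjpʊjpɔw/.
The unsyllabifiable consonants are /j/, /j/, /w/; each receives one epenthetic vowel.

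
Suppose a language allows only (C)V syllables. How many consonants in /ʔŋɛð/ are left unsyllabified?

2

Under (C)V, the unsyllabifiable consonants are /ʔ/, /ð/ (no codas are permitted; onsets are limited to one consonant).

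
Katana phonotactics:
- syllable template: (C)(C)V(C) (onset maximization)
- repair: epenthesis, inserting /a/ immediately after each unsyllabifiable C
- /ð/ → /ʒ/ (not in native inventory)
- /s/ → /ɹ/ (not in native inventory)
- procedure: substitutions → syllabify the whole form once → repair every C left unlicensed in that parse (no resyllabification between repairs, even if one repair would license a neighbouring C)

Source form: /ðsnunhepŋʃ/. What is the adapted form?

Substitution: /ð/ → /ʒ/, /s/ → /ɹ/, giving /ʒɹnunhepŋʃ/.
Under (C)(C)V(C), the unsyllabifiable consonants are /ʒ/, /ŋ/, /ʃ/ (at most one coda consonant is licensed; onsets may contain at most 2 consonants).
Inserting the epenthetic vowel yields /ʒ/ → /ʒa/, /ŋ/ → /ŋa/, /ʃ/ → /ʃa/.

ʒaɹnunhepŋaʃa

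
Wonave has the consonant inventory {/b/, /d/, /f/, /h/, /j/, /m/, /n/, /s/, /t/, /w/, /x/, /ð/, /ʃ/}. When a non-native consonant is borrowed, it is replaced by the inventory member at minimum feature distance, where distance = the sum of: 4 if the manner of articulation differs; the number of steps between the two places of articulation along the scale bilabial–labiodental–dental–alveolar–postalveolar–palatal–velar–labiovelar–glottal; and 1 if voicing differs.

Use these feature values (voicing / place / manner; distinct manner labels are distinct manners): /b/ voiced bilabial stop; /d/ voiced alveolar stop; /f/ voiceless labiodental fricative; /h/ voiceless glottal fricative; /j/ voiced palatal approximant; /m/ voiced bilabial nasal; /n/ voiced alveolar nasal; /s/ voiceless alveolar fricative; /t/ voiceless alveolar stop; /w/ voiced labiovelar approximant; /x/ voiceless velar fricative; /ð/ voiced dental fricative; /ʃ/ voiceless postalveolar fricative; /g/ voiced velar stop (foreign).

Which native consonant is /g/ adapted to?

/d/ is closest: same manner (stop), place distance 3 (velar→alveolar), same voicing; total 3. Next closest is /t/ at distance 4.

d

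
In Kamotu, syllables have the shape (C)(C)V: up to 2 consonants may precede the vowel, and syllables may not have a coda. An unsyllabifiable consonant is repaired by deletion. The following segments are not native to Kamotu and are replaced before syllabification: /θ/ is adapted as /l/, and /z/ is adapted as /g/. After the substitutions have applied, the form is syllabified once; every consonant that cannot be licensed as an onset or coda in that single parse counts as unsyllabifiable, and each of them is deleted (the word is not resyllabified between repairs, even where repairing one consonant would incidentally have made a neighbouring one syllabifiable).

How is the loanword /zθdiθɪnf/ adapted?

ldilɪ

Substitution: /z/ → /g/, /θ/ → /l/, giving /gldilɪnf/.
Under (C)(C)V, the unsyllabifiable consonants are /g/, /n/, /f/ (no codas are permitted; onsets may contain at most 2 consonants).
Deletion applies to /g/, /n/, /f/.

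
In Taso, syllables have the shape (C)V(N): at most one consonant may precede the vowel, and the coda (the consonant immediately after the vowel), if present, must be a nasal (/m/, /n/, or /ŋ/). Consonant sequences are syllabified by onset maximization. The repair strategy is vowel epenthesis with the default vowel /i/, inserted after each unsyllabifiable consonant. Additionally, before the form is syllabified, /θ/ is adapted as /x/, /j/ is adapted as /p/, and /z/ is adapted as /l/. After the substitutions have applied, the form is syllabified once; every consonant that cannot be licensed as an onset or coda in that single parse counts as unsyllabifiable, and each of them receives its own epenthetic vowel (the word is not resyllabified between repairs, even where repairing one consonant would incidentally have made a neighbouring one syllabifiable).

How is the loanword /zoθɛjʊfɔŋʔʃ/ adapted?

loxɛpʊfɔŋʔiʃi

Substitution: /z/ → /l/, /θ/ → /x/, /j/ → /p/, giving /loxɛpʊfɔŋʔʃ/.
Syllabifying with onset maximization leaves /ʔ/, /ʃ/ stranded (only a nasal (/m/, /n/, or /ŋ/) is licensed in coda position; onsets are limited to one consonant).
Epenthesis after each stranded consonant: /ʔ/ → /ʔi/, /ʃ/ → /ʃi/.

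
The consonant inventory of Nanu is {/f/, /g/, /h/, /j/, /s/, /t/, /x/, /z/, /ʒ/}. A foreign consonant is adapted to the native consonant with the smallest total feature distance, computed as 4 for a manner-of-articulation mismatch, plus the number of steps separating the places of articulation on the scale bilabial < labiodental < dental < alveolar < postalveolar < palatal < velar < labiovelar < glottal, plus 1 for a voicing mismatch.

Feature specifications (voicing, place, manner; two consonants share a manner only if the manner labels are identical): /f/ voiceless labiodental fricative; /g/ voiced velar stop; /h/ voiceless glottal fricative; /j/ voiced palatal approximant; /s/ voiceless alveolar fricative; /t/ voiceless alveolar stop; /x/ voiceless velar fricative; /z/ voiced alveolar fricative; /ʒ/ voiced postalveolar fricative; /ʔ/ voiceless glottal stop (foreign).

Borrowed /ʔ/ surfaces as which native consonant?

/g/ is closest: same manner (stop), place distance 2 (glottal→velar), voicing differs (+1); total 3. Next closest is /h/ at distance 4.

g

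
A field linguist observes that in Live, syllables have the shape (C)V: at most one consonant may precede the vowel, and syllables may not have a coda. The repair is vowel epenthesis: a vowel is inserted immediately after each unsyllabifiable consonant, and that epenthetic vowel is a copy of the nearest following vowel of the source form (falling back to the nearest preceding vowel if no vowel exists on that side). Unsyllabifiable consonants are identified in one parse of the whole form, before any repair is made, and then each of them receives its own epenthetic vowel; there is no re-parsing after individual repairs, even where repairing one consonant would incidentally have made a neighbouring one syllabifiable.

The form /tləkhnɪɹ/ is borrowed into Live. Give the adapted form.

tələkɪhɪnɪɹɪ

Under (C)V, the unsyllabifiable consonants are /t/, /k/, /h/, /ɹ/ (no codas are permitted; onsets are limited to one consonant).
Each unlicensed consonant becomes the onset of a new syllable: /t/ → /tə/, /k/ → /kɪ/, /h/ → /hɪ/, /ɹ/ → /ɹɪ/.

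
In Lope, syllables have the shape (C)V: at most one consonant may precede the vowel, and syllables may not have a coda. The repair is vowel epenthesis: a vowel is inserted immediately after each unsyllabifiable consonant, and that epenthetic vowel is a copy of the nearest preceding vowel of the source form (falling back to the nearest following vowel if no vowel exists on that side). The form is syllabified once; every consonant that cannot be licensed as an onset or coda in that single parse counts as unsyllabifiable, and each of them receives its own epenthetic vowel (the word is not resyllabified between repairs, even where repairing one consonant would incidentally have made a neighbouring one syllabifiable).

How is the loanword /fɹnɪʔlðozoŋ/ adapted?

fɪɹɪnɪʔɪlɪðozoŋo

Syllabifying with onset maximization leaves /f/, /ɹ/, /ʔ/, /l/, /ŋ/ stranded (no codas are permitted; onsets are limited to one consonant).
Inserting the epenthetic vowel yields /f/ → /fɪ/, /ɹ/ → /ɹɪ/, /ʔ/ → /ʔɪ/, /l/ → /lɪ/, /ŋ/ → /ŋo/.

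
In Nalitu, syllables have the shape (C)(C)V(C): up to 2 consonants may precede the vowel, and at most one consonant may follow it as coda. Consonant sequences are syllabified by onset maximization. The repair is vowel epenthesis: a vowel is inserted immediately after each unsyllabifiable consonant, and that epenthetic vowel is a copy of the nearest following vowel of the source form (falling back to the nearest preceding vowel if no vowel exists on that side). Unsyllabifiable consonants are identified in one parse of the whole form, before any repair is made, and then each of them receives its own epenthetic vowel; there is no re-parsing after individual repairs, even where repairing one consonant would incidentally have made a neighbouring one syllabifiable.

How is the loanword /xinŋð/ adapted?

Syllabifying with onset maximization leaves /ŋ/, /ð/ stranded (at most one coda consonant is licensed; onsets may contain at most 2 consonants).
Each unlicensed consonant becomes the onset of a new syllable: /ŋ/ → /ŋi/, /ð/ → /ði/.

xinŋiði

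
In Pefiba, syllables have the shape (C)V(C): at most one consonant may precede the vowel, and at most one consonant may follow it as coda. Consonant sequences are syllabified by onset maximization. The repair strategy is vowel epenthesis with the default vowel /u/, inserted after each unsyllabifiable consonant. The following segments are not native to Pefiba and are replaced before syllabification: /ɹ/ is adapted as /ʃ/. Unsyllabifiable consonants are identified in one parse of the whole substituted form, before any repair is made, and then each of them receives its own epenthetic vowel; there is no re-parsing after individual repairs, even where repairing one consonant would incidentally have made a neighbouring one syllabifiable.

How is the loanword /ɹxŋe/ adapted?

ʃuxuŋe

Substitution: /ɹ/ → /ʃ/, giving /ʃxŋe/.
Under (C)V(C), the unsyllabifiable consonants are /ʃ/, /x/ (at most one coda consonant is licensed; onsets are limited to one consonant).
Each unlicensed consonant becomes the onset of a new syllable: /ʃ/ → /ʃu/, /x/ → /xu/.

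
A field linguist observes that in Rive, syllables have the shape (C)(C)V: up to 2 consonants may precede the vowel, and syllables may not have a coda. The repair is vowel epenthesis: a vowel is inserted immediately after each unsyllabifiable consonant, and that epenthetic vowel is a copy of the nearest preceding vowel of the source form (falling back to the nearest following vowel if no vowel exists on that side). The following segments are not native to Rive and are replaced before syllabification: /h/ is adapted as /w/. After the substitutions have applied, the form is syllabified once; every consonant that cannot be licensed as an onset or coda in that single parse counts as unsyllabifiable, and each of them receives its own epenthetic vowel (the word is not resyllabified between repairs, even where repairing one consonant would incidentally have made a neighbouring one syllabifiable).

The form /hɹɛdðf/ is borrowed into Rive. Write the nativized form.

wɹɛdɛðɛfɛ

Substitution: /h/ → /w/, giving /wɹɛdðf/.
The consonants /d/, /ð/, /f/ cannot be parsed into a legal (C)(C)V syllable (no codas are permitted; onsets may contain at most 2 consonants).
Each unlicensed consonant becomes the onset of a new syllable: /d/ → /dɛ/, /ð/ → /ðɛ/, /f/ → /fɛ/.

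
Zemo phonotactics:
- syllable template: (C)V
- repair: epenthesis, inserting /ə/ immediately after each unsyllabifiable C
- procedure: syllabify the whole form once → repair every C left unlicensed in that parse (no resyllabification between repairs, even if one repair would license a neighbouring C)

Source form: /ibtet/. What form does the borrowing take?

ibətetə

The consonants /b/, /t/ cannot be parsed into a legal (C)V syllable (no codas are permitted; onsets are limited to one consonant).
Inserting the epenthetic vowel yields /b/ → /bə/, /t/ → /tə/.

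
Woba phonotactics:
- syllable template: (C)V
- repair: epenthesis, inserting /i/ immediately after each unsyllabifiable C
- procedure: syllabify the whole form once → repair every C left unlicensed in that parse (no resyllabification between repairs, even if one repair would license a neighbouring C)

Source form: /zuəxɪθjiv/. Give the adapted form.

zuəxɪθijivi

Syllabifying with onset maximization leaves /θ/, /v/ stranded (no codas are permitted; onsets are limited to one consonant).
Each unlicensed consonant becomes the onset of a new syllable: /θ/ → /θi/, /v/ → /vi/.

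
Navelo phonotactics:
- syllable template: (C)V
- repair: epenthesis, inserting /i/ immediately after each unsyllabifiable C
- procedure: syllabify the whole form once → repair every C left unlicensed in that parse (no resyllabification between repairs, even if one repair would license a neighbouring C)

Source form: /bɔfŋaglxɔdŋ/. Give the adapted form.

The consonants /f/, /g/, /l/, /d/, /ŋ/ cannot be parsed into a legal (C)V syllable (no codas are permitted; onsets are limited to one consonant).
Each unlicensed consonant becomes the onset of a new syllable: /f/ → /fi/, /g/ → /gi/, /l/ → /li/, /d/ → /di/, /ŋ/ → /ŋi/.

bɔfiŋagilixɔdiŋi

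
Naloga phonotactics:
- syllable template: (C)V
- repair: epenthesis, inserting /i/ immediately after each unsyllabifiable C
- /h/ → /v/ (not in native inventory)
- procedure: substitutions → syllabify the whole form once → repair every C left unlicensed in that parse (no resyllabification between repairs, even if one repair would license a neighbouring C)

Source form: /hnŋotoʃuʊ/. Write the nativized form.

Substitution: /h/ → /v/, giving /vnŋotoʃuʊ/.
The consonants /v/, /n/ cannot be parsed into a legal (C)V syllable (no codas are permitted; onsets are limited to one consonant).
Epenthesis after each stranded consonant: /v/ → /vi/, /n/ → /ni/.

viniŋotoʃuʊ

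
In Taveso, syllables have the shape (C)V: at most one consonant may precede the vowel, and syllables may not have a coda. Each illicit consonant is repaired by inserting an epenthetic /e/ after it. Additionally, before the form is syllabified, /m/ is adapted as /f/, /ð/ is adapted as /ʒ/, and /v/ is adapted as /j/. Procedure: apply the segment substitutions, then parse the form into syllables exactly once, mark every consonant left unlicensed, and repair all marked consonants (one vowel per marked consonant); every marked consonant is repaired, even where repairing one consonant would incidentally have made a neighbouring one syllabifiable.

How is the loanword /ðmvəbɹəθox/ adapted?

ʒefejəbeɹəθoxe

Substitution: /ð/ → /ʒ/, /m/ → /f/, /v/ → /j/, giving /ʒfjəbɹəθox/.
Syllabifying with onset maximization leaves /ʒ/, /f/, /b/, /x/ stranded (no codas are permitted; onsets are limited to one consonant).
Inserting the epenthetic vowel yields /ʒ/ → /ʒe/, /f/ → /fe/, /b/ → /be/, /x/ → /xe/.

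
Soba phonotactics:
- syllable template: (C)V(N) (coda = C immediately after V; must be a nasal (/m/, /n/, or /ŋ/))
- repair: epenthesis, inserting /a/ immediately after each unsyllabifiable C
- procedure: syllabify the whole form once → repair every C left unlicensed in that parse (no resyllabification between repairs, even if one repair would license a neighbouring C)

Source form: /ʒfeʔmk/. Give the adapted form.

The consonants /ʒ/, /ʔ/, /m/, /k/ cannot be parsed into a legal (C)V(N) syllable (only a nasal (/m/, /n/, or /ŋ/) is licensed in coda position; onsets are limited to one consonant).
Each unlicensed consonant becomes the onset of a new syllable: /ʒ/ → /ʒa/, /ʔ/ → /ʔa/, /m/ → /ma/, /k/ → /ka/.

ʒafeʔamaka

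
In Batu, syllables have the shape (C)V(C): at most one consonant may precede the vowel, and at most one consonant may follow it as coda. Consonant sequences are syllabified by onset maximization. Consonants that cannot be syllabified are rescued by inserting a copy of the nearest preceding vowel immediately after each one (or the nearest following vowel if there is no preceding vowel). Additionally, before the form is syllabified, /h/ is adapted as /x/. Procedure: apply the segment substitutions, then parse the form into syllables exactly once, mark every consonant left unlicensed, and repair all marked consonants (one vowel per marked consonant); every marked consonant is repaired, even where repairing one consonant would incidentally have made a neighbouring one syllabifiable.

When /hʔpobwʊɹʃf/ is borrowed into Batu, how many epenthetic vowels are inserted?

After substitution the input is /xʔpobwʊɹʃf/.
The unsyllabifiable consonants are /x/, /ʔ/, /ʃ/, /f/; each receives one epenthetic vowel.

4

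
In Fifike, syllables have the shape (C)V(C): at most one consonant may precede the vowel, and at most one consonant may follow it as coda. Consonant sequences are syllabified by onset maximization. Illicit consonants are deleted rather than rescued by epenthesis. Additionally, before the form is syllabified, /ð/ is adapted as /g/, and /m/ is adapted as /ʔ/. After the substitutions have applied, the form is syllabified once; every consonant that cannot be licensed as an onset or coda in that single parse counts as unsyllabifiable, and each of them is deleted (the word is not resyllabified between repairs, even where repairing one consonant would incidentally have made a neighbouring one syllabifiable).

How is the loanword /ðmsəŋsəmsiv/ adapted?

səŋsəʔsiv

Substitution: /ð/ → /g/, /m/ → /ʔ/, giving /gʔsəŋsəʔsiv/.
Syllabifying with onset maximization leaves /g/, /ʔ/ stranded (at most one coda consonant is licensed; onsets are limited to one consonant).
Deletion applies to /g/, /ʔ/.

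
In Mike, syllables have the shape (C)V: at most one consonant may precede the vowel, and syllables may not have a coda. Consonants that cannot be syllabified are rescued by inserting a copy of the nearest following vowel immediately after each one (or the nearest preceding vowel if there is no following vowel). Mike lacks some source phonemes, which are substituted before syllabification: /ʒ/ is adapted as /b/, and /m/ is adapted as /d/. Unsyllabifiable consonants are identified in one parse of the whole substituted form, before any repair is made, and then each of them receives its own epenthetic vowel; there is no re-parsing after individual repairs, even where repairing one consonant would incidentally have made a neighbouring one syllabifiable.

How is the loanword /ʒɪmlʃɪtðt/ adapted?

bɪdɪlɪʃɪtɪðɪtɪ

Substitution: /ʒ/ → /b/, /m/ → /d/, giving /bɪdlʃɪtðt/.
Syllabifying with onset maximization leaves /d/, /l/, /t/, /ð/, /t/ stranded (no codas are permitted; onsets are limited to one consonant).
Each unlicensed consonant becomes the onset of a new syllable: /d/ → /dɪ/, /l/ → /lɪ/, /t/ → /tɪ/, /ð/ → /ðɪ/, /t/ → /tɪ/.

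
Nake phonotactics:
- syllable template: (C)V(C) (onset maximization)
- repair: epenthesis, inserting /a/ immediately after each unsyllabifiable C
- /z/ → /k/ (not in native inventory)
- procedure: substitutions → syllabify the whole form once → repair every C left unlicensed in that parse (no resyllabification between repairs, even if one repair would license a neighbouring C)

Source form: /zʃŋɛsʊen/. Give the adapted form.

kaʃaŋɛsʊen

Substitution: /z/ → /k/, giving /kʃŋɛsʊen/.
The consonants /k/, /ʃ/ cannot be parsed into a legal (C)V(C) syllable (at most one coda consonant is licensed; onsets are limited to one consonant).
Epenthesis after each stranded consonant: /k/ → /ka/, /ʃ/ → /ʃa/.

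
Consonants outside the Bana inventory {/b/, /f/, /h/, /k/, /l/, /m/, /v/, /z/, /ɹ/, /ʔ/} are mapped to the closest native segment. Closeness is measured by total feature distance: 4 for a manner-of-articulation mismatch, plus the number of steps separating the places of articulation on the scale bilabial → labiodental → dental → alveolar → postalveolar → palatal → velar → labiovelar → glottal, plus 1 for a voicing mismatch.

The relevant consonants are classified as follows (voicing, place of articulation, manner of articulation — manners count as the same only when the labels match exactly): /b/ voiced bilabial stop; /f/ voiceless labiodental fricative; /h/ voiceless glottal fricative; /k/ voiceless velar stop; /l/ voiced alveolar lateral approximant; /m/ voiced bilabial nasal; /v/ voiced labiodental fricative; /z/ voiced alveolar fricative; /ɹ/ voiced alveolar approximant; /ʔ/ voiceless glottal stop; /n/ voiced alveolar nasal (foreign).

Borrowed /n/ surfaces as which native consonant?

/m/ is closest: same manner (nasal), place distance 3 (alveolar→bilabial), same voicing; total 3. Next closest is /l/ at distance 4.

m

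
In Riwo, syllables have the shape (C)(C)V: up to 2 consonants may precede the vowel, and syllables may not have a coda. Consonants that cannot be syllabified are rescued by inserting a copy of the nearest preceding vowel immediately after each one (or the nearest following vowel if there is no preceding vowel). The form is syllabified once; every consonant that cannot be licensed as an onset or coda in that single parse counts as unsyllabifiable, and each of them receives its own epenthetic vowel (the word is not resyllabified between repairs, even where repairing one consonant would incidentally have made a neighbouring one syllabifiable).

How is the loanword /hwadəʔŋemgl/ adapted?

hwadəʔŋemegele

Syllabifying with onset maximization leaves /m/, /g/, /l/ stranded (no codas are permitted; onsets may contain at most 2 consonants).
Inserting the epenthetic vowel yields /m/ → /me/, /g/ → /ge/, /l/ → /le/.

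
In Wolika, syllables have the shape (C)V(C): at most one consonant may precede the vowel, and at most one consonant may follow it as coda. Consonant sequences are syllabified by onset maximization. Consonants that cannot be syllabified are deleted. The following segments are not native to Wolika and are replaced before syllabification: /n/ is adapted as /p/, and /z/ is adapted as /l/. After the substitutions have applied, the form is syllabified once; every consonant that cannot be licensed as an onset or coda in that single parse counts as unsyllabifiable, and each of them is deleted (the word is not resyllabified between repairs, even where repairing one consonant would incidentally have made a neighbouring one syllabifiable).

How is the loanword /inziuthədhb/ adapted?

ipliuthəd

Substitution: /n/ → /p/, /z/ → /l/, giving /ipliuthədhb/.
Syllabifying with onset maximization leaves /h/, /b/ stranded (at most one coda consonant is licensed; onsets are limited to one consonant).
Deletion applies to /h/, /b/.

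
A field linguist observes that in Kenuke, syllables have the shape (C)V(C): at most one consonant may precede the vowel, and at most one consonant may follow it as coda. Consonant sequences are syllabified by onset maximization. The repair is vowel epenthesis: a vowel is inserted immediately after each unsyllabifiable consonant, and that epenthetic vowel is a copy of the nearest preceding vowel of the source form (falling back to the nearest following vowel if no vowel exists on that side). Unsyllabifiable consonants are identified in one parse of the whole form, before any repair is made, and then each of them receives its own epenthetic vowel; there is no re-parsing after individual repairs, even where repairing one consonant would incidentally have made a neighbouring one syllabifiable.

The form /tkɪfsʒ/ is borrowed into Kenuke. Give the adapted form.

Under (C)V(C), the unsyllabifiable consonants are /t/, /s/, /ʒ/ (at most one coda consonant is licensed; onsets are limited to one consonant).
Each unlicensed consonant becomes the onset of a new syllable: /t/ → /tɪ/, /s/ → /sɪ/, /ʒ/ → /ʒɪ/.

tɪkɪfsɪʒɪ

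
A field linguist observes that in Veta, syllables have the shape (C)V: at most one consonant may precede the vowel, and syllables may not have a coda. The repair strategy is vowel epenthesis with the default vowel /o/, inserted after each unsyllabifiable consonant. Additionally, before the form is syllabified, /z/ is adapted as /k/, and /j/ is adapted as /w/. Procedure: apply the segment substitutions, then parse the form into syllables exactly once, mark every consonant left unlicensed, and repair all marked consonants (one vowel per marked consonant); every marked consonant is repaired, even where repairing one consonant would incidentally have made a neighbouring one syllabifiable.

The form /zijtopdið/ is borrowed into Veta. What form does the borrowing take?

kiwotopodiðo

Substitution: /z/ → /k/, /j/ → /w/, giving /kiwtopdið/.
The consonants /w/, /p/, /ð/ cannot be parsed into a legal (C)V syllable (no codas are permitted; onsets are limited to one consonant).
Each unlicensed consonant becomes the onset of a new syllable: /w/ → /wo/, /p/ → /po/, /ð/ → /ðo/.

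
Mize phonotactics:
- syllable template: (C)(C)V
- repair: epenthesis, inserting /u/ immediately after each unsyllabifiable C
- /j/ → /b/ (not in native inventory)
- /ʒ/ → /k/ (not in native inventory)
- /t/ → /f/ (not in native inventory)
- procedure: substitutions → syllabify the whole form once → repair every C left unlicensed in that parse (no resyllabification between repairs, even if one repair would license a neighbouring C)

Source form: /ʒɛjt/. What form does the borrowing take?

Substitution: /ʒ/ → /k/, /j/ → /b/, /t/ → /f/, giving /kɛbf/.
Syllabifying with onset maximization leaves /b/, /f/ stranded (no codas are permitted; onsets may contain at most 2 consonants).
Epenthesis after each stranded consonant: /b/ → /bu/, /f/ → /fu/.

kɛbufu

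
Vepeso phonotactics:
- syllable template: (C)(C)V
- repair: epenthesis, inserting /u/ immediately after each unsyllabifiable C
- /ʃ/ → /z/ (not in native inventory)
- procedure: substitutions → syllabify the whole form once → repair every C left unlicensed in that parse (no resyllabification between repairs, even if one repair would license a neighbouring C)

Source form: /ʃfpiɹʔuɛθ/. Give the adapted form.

zufpiɹʔuɛθu

Substitution: /ʃ/ → /z/, giving /zfpiɹʔuɛθ/.
The consonants /z/, /θ/ cannot be parsed into a legal (C)(C)V syllable (no codas are permitted; onsets may contain at most 2 consonants).
Epenthesis after each stranded consonant: /z/ → /zu/, /θ/ → /θu/.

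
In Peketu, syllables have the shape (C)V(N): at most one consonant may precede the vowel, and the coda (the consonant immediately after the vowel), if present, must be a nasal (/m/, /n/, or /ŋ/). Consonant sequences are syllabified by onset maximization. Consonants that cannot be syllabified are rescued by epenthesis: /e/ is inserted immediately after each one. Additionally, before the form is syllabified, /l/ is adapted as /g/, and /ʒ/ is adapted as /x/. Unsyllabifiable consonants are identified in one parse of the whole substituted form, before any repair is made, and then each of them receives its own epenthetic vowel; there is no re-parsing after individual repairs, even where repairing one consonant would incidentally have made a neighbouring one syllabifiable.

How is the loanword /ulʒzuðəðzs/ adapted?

ugexezuðəðezese

Substitution: /l/ → /g/, /ʒ/ → /x/, giving /ugxzuðəðzs/.
Syllabifying with onset maximization leaves /g/, /x/, /ð/, /z/, /s/ stranded (only a nasal (/m/, /n/, or /ŋ/) is licensed in coda position; onsets are limited to one consonant).
Epenthesis after each stranded consonant: /g/ → /ge/, /x/ → /xe/, /ð/ → /ðe/, /z/ → /ze/, /s/ → /se/.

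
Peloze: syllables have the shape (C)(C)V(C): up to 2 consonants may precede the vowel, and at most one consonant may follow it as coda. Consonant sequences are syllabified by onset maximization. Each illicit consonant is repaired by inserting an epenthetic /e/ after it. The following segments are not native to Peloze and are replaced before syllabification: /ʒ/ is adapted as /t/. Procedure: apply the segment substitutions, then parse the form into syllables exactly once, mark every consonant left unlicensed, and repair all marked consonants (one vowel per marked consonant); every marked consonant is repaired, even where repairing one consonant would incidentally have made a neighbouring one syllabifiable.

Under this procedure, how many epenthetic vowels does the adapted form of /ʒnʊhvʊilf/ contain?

After substitution the input is /tnʊhvʊilf/.
The unsyllabifiable consonants are /f/; each receives one epenthetic vowel.

1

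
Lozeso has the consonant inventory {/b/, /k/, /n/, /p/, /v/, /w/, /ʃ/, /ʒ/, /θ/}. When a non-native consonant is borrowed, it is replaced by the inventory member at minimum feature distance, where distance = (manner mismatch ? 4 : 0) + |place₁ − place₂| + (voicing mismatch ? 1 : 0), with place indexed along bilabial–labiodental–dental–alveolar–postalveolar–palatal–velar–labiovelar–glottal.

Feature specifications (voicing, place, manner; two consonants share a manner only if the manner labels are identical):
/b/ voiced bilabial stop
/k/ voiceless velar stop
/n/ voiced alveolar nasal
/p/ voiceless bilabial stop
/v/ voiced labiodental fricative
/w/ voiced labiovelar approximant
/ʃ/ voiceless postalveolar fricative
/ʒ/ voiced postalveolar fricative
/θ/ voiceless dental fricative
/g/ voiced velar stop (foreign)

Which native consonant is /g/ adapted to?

/k/ is closest: same manner (stop), place distance 0 (velar→velar), voicing differs (+1); total 1. Next closest is /w/ at distance 5.

k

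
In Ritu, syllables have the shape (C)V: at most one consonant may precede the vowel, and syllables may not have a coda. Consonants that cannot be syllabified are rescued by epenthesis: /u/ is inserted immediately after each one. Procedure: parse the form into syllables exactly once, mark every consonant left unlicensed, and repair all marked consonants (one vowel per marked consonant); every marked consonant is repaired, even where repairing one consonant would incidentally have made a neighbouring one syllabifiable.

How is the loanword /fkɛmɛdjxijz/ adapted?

The consonants /f/, /d/, /j/, /j/, /z/ cannot be parsed into a legal (C)V syllable (no codas are permitted; onsets are limited to one consonant).
Epenthesis after each stranded consonant: /f/ → /fu/, /d/ → /du/, /j/ → /ju/, /j/ → /ju/, /z/ → /zu/.

fukɛmɛdujuxijuzu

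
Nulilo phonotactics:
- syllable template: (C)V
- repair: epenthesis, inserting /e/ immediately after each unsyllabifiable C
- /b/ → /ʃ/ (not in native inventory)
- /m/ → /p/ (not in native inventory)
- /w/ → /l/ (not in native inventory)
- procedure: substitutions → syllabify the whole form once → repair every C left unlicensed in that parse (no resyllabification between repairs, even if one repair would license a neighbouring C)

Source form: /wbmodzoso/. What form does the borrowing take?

leʃepodezoso

Substitution: /w/ → /l/, /b/ → /ʃ/, /m/ → /p/, giving /lʃpodzoso/.
The consonants /l/, /ʃ/, /d/ cannot be parsed into a legal (C)V syllable (no codas are permitted; onsets are limited to one consonant).
Each unlicensed consonant becomes the onset of a new syllable: /l/ → /le/, /ʃ/ → /ʃe/, /d/ → /de/.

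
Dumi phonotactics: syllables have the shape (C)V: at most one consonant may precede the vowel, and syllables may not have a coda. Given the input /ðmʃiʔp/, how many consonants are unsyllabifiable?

Under (C)V, the unsyllabifiable consonants are /ð/, /m/, /ʔ/, /p/ (no codas are permitted; onsets are limited to one consonant).

4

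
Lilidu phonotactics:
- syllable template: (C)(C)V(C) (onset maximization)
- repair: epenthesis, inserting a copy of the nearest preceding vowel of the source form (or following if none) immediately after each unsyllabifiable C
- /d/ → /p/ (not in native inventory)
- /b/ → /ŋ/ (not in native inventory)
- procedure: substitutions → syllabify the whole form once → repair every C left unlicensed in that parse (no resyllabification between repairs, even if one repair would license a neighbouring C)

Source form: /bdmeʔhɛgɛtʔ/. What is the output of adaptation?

ŋepmeʔhɛgɛtʔɛ

Substitution: /b/ → /ŋ/, /d/ → /p/, giving /ŋpmeʔhɛgɛtʔ/.
Under (C)(C)V(C), the unsyllabifiable consonants are /ŋ/, /ʔ/ (at most one coda consonant is licensed; onsets may contain at most 2 consonants).
Each unlicensed consonant becomes the onset of a new syllable: /ŋ/ → /ŋe/, /ʔ/ → /ʔɛ/.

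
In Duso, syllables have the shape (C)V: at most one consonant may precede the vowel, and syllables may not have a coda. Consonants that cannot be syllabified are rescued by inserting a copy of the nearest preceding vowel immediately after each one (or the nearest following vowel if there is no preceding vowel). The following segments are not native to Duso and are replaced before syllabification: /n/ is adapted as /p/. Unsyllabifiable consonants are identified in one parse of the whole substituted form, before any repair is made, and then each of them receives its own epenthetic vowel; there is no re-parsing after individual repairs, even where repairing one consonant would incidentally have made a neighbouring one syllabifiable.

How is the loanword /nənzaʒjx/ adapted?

Substitution: /n/ → /p/, giving /pəpzaʒjx/.
The consonants /p/, /ʒ/, /j/, /x/ cannot be parsed into a legal (C)V syllable (no codas are permitted; onsets are limited to one consonant).
Each unlicensed consonant becomes the onset of a new syllable: /p/ → /pə/, /ʒ/ → /ʒa/, /j/ → /ja/, /x/ → /xa/.

pəpəzaʒajaxa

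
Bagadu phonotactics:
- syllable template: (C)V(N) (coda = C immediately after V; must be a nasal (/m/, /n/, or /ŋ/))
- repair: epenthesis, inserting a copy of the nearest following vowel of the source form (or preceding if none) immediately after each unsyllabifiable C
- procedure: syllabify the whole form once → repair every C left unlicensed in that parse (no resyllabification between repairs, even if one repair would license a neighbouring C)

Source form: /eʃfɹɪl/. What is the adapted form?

eʃɪfɪɹɪlɪ

Syllabifying with onset maximization leaves /ʃ/, /f/, /l/ stranded (only a nasal (/m/, /n/, or /ŋ/) is licensed in coda position; onsets are limited to one consonant).
Epenthesis after each stranded consonant: /ʃ/ → /ʃɪ/, /f/ → /fɪ/, /l/ → /lɪ/.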